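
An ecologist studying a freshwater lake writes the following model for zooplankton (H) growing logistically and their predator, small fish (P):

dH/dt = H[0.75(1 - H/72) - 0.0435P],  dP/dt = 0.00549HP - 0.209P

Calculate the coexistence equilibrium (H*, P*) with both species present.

H* ≈ 38.1, P* ≈ 8.13

From dP/dt = 0 with P > 0: 0.00549H* = 0.209, so H* = 38.1.
Substitute into dH/dt = 0: 0.75(1 - 38.1/72) = 0.0435P*.
The bracket is 0.471, giving P* = 0.353/0.0435 = 8.13.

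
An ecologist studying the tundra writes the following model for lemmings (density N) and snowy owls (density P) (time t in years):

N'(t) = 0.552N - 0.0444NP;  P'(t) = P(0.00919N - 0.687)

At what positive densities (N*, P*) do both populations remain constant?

Set dP/dt = 0 with P > 0: 0.00919N - 0.687 = 0, so N* = 0.687/0.00919 = 74.8.
Set dN/dt = 0 with N > 0: 0.552 - 0.0444P = 0, so P* = 0.552/0.0444 = 12.4.

N* ≈ 74.8, P* ≈ 12.4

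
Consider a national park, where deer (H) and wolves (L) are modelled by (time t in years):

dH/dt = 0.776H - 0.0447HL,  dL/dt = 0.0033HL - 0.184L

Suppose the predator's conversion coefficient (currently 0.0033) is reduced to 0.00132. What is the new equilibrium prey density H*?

At the interior fixed point, setting dL/dt = 0 with L > 0 fixes H* = (predator death rate)/(HL coefficient) — independent of the other coefficients.
With the change, H* = 0.184/0.00132 = 139; it rises from 55.8.

H* ≈ 139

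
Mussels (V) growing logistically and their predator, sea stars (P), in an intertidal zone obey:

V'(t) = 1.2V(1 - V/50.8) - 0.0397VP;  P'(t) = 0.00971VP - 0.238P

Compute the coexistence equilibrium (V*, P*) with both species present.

V* ≈ 24.5, P* ≈ 15.6

From dP/dt = 0 with P > 0: 0.00971V* = 0.238, so V* = 24.5.
Substitute into dV/dt = 0: 1.2(1 - 24.5/50.8) = 0.0397P*.
The bracket is 0.518, giving P* = 0.621/0.0397 = 15.6.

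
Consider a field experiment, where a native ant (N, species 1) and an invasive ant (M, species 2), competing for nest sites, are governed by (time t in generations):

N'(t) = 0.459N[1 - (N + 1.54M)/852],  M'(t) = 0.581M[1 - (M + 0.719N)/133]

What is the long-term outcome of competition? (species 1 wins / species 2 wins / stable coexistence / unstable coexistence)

Compare the nullcline intercepts: K1/α12 = 852/1.54 = 553 > K2 = 133; K2/α21 = 133/0.719 = 185 < K1 = 852.
Since the inequalities point opposite ways, species 1 can invade but species 2 cannot.

species 1 excludes species 2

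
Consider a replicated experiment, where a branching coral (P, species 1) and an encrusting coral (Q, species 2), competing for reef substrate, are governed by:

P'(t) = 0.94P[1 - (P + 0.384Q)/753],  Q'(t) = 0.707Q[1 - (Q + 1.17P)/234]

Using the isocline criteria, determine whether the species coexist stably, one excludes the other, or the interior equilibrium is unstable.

species 1 excludes species 2

Compare the nullcline intercepts: K1/α12 = 753/0.384 = 1960 > K2 = 234; K2/α21 = 234/1.17 = 200 < K1 = 753.
Since the inequalities point opposite ways, species 1 can invade but species 2 cannot.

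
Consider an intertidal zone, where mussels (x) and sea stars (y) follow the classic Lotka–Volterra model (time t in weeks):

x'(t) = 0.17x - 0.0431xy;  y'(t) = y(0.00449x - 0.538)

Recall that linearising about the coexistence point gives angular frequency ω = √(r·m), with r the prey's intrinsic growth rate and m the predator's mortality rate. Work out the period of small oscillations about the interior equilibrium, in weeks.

Here r = 0.17 and m = 0.538, so r·m = 0.0915.
ω = √0.0915 = 0.302 per week, hence T = 2π/ω ≈ 20.8 weeks.

T ≈ 20.8 weeks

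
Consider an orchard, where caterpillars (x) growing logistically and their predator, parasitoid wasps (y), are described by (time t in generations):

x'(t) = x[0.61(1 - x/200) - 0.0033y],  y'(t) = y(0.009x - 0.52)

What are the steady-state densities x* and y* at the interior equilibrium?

x* ≈ 57.8, y* ≈ 131

From dy/dt = 0 with y > 0: 0.009x* = 0.52, so x* = 57.8.
Substitute into dx/dt = 0: 0.61(1 - 57.8/200) = 0.0033y*.
The bracket is 0.711, giving y* = 0.434/0.0033 = 131.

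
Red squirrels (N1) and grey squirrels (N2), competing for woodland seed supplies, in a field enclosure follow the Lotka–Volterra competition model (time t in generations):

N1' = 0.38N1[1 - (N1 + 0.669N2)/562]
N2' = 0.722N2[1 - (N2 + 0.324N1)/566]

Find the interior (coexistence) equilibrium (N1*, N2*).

N1* ≈ 234, N2* ≈ 490

Setting both brackets to zero gives the nullclines N1 + 0.669N2 = 562 and 0.324N1 + N2 = 566.
Substituting N2 = 566 - 0.324N1 into the first: N1(1 - 0.669·0.324) = 562 - 0.669·566.
So N1* = 183/0.783 = 234, and then N2* = 566 - 0.324·234 = 490.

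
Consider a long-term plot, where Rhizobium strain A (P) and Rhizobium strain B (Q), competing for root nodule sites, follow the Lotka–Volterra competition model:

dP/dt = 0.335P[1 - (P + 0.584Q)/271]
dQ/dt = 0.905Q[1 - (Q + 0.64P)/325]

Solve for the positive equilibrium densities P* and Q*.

Setting both brackets to zero gives the nullclines P + 0.584Q = 271 and 0.64P + Q = 325.
Substituting Q = 325 - 0.64P into the first: P(1 - 0.584·0.64) = 271 - 0.584·325.
So P* = 81.2/0.626 = 130, and then Q* = 325 - 0.64·130 = 242.

P* ≈ 130, Q* ≈ 242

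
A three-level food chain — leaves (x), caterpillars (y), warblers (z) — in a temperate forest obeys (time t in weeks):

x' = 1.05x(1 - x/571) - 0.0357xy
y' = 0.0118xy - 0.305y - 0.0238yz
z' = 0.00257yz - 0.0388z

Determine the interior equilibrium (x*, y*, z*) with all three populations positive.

From dz/dt = 0: 0.00257y* = 0.0388, so y* = 15.1.
From dx/dt = 0: 1.05(1 - x*/571) = 0.0357·15.1, giving x* = 571·(1 - 0.513) = 278.
From dy/dt = 0: 0.0118·278 - 0.305 = 0.0238z*, so z* = 2.97/0.0238 = 125.

x* ≈ 278, y* ≈ 15.1, z* ≈ 125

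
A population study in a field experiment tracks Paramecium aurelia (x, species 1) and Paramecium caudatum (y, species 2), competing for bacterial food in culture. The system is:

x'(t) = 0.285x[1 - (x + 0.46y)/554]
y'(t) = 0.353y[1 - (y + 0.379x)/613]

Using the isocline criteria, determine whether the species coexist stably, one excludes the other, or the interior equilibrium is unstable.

Compare the nullcline intercepts: K1/α12 = 554/0.46 = 1200 > K2 = 613; K2/α21 = 613/0.379 = 1620 > K1 = 554.
Since both inequalities hold, each species can invade when rare, so the interior equilibrium is stable.

stable coexistence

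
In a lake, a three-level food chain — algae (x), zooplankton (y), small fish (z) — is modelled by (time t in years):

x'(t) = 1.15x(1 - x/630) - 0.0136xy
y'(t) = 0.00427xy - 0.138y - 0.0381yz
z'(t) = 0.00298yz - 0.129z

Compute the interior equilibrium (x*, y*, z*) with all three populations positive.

From dz/dt = 0: 0.00298y* = 0.129, so y* = 43.3.
From dx/dt = 0: 1.15(1 - x*/630) = 0.0136·43.3, giving x* = 630·(1 - 0.512) = 307.
From dy/dt = 0: 0.00427·307 - 0.138 = 0.0381z*, so z* = 1.17/0.0381 = 30.8.

x* ≈ 307, y* ≈ 43.3, z* ≈ 30.8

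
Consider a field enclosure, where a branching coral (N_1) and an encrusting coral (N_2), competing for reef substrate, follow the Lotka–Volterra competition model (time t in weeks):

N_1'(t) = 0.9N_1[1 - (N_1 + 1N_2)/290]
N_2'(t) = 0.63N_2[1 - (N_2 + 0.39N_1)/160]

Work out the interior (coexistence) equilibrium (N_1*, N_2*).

Setting both brackets to zero gives the nullclines N_1 + 1N_2 = 290 and 0.39N_1 + N_2 = 160.
Substituting N_2 = 160 - 0.39N_1 into the first: N_1(1 - 1·0.39) = 290 - 1·160.
So N_1* = 130/0.61 = 213, and then N_2* = 160 - 0.39·213 = 76.9.

N_1* ≈ 213, N_2* ≈ 76.9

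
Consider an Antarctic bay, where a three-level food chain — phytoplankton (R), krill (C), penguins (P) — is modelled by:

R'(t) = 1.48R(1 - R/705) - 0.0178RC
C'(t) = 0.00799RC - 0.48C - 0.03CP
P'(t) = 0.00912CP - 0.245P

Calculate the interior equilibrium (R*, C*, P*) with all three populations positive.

From dP/dt = 0: 0.00912C* = 0.245, so C* = 26.9.
From dR/dt = 0: 1.48(1 - R*/705) = 0.0178·26.9, giving R* = 705·(1 - 0.323) = 477.
From dC/dt = 0: 0.00799·477 - 0.48 = 0.03P*, so P* = 3.33/0.03 = 111.

R* ≈ 477, C* ≈ 26.9, P* ≈ 111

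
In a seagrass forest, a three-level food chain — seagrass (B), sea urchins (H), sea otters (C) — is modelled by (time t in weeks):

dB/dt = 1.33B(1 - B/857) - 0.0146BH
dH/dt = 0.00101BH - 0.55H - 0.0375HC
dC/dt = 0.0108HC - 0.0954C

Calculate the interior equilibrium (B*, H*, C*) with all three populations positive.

B* ≈ 774, H* ≈ 8.83, C* ≈ 6.18

From dC/dt = 0: 0.0108H* = 0.0954, so H* = 8.83.
From dB/dt = 0: 1.33(1 - B*/857) = 0.0146·8.83, giving B* = 857·(1 - 0.097) = 774.
From dH/dt = 0: 0.00101·774 - 0.55 = 0.0375C*, so C* = 0.232/0.0375 = 6.18.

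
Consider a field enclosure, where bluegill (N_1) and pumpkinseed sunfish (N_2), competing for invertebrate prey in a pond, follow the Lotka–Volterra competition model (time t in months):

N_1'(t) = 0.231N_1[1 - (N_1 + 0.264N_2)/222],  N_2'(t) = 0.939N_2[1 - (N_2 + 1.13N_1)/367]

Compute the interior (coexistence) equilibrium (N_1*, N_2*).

Setting both brackets to zero gives the nullclines N_1 + 0.264N_2 = 222 and 1.13N_1 + N_2 = 367.
Substituting N_2 = 367 - 1.13N_1 into the first: N_1(1 - 0.264·1.13) = 222 - 0.264·367.
So N_1* = 125/0.702 = 178, and then N_2* = 367 - 1.13·178 = 166.

N_1* ≈ 178, N_2* ≈ 166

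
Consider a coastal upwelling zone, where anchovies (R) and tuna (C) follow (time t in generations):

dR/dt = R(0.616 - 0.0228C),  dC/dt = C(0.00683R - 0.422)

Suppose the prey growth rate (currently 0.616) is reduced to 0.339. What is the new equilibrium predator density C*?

C* ≈ 14.9

At the interior fixed point, setting dR/dt = 0 with R > 0 fixes C* = (prey growth rate)/(RC coefficient) — independent of the other coefficients.
With the change, C* = 0.339/0.0228 = 14.9; it falls from 27.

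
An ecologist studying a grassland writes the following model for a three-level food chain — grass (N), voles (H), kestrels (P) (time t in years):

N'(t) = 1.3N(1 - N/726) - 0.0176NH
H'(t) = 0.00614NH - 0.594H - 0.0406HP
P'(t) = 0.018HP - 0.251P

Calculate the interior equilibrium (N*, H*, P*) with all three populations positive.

N* ≈ 589, H* ≈ 13.9, P* ≈ 74.4

From dP/dt = 0: 0.018H* = 0.251, so H* = 13.9.
From dN/dt = 0: 1.3(1 - N*/726) = 0.0176·13.9, giving N* = 726·(1 - 0.189) = 589.
From dH/dt = 0: 0.00614·589 - 0.594 = 0.0406P*, so P* = 3.02/0.0406 = 74.4.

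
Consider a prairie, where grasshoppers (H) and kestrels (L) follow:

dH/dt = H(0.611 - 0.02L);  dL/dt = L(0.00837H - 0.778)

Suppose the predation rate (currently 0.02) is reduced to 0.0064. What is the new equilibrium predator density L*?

L* ≈ 95.5

At the interior fixed point, setting dH/dt = 0 with H > 0 fixes L* = (prey growth rate)/(HL coefficient) — independent of the other coefficients.
With the change, L* = 0.611/0.0064 = 95.5; it rises from 30.5.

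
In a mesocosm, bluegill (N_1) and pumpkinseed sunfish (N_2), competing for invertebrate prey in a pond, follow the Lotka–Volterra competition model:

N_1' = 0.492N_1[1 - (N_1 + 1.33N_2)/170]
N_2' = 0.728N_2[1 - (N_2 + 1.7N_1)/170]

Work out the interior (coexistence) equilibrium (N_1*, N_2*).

N_1* ≈ 44.5, N_2* ≈ 94.4

Setting both brackets to zero gives the nullclines N_1 + 1.33N_2 = 170 and 1.7N_1 + N_2 = 170.
Substituting N_2 = 170 - 1.7N_1 into the first: N_1(1 - 1.33·1.7) = 170 - 1.33·170.
So N_1* = -56.1/-1.26 = 44.5, and then N_2* = 170 - 1.7·44.5 = 94.4.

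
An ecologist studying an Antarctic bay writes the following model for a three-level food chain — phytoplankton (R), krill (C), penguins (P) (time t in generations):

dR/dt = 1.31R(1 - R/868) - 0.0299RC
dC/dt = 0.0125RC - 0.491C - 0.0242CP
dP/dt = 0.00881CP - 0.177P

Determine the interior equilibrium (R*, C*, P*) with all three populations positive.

From dP/dt = 0: 0.00881C* = 0.177, so C* = 20.1.
From dR/dt = 0: 1.31(1 - R*/868) = 0.0299·20.1, giving R* = 868·(1 - 0.459) = 470.
From dC/dt = 0: 0.0125·470 - 0.491 = 0.0242P*, so P* = 5.38/0.0242 = 222.

R* ≈ 470, C* ≈ 20.1, P* ≈ 222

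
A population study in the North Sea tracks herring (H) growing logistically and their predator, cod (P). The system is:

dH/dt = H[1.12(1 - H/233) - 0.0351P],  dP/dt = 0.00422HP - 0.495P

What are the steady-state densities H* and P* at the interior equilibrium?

H* ≈ 117, P* ≈ 15.8

From dP/dt = 0 with P > 0: 0.00422H* = 0.495, so H* = 117.
Substitute into dH/dt = 0: 1.12(1 - 117/233) = 0.0351P*.
The bracket is 0.497, giving P* = 0.556/0.0351 = 15.8.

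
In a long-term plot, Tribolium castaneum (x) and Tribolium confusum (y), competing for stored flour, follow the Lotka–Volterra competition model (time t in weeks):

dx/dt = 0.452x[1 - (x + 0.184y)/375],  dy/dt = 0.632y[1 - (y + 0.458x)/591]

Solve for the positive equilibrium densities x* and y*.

x* ≈ 291, y* ≈ 458

Setting both brackets to zero gives the nullclines x + 0.184y = 375 and 0.458x + y = 591.
Substituting y = 591 - 0.458x into the first: x(1 - 0.184·0.458) = 375 - 0.184·591.
So x* = 266/0.916 = 291, and then y* = 591 - 0.458·291 = 458.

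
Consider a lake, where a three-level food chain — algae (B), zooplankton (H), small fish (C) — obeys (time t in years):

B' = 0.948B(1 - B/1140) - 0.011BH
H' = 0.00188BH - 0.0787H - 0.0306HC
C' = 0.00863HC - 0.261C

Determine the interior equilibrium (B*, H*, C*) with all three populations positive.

B* ≈ 740, H* ≈ 30.2, C* ≈ 42.9

From dC/dt = 0: 0.00863H* = 0.261, so H* = 30.2.
From dB/dt = 0: 0.948(1 - B*/1140) = 0.011·30.2, giving B* = 1140·(1 - 0.351) = 740.
From dH/dt = 0: 0.00188·740 - 0.0787 = 0.0306C*, so C* = 1.31/0.0306 = 42.9.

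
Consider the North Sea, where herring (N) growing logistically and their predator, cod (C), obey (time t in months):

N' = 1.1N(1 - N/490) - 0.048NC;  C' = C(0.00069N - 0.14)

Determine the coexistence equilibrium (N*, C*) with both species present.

From dC/dt = 0 with C > 0: 0.00069N* = 0.14, so N* = 203.
Substitute into dN/dt = 0: 1.1(1 - 203/490) = 0.048C*.
The bracket is 0.586, giving C* = 0.645/0.048 = 13.4.

N* ≈ 203, C* ≈ 13.4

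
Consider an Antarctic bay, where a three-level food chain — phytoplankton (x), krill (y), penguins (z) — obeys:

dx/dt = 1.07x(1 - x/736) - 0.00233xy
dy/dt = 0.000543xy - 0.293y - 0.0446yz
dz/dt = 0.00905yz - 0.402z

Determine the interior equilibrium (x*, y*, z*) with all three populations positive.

From dz/dt = 0: 0.00905y* = 0.402, so y* = 44.4.
From dx/dt = 0: 1.07(1 - x*/736) = 0.00233·44.4, giving x* = 736·(1 - 0.0967) = 665.
From dy/dt = 0: 0.000543·665 - 0.293 = 0.0446z*, so z* = 0.068/0.0446 = 1.52.

x* ≈ 665, y* ≈ 44.4, z* ≈ 1.52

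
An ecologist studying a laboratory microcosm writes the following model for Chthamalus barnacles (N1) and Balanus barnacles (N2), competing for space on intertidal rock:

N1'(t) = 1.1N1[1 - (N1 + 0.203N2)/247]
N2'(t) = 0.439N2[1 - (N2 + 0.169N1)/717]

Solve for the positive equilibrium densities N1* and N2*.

Setting both brackets to zero gives the nullclines N1 + 0.203N2 = 247 and 0.169N1 + N2 = 717.
Substituting N2 = 717 - 0.169N1 into the first: N1(1 - 0.203·0.169) = 247 - 0.203·717.
So N1* = 101/0.966 = 105, and then N2* = 717 - 0.169·105 = 699.

N1* ≈ 105, N2* ≈ 699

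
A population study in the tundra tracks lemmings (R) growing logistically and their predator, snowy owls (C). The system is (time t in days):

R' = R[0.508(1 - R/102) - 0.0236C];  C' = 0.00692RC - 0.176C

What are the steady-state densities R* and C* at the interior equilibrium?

R* ≈ 25.4, C* ≈ 16.2

From dC/dt = 0 with C > 0: 0.00692R* = 0.176, so R* = 25.4.
Substitute into dR/dt = 0: 0.508(1 - 25.4/102) = 0.0236C*.
The bracket is 0.751, giving C* = 0.381/0.0236 = 16.2.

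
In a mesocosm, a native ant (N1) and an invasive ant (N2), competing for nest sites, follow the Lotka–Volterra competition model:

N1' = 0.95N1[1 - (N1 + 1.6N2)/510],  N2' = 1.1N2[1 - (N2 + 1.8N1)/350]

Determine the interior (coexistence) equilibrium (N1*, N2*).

Setting both brackets to zero gives the nullclines N1 + 1.6N2 = 510 and 1.8N1 + N2 = 350.
Substituting N2 = 350 - 1.8N1 into the first: N1(1 - 1.6·1.8) = 510 - 1.6·350.
So N1* = -50/-1.88 = 26.6, and then N2* = 350 - 1.8·26.6 = 302.

N1* ≈ 26.6, N2* ≈ 302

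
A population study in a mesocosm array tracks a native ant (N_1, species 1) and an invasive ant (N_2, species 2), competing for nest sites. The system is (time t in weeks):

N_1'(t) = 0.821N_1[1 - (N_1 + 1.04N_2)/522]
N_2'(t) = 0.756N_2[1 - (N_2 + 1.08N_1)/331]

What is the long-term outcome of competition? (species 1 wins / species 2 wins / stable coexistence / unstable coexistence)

Compare the nullcline intercepts: K1/α12 = 522/1.04 = 502 > K2 = 331; K2/α21 = 331/1.08 = 306 < K1 = 522.
Since the inequalities point opposite ways, species 1 can invade but species 2 cannot.

species 1 excludes species 2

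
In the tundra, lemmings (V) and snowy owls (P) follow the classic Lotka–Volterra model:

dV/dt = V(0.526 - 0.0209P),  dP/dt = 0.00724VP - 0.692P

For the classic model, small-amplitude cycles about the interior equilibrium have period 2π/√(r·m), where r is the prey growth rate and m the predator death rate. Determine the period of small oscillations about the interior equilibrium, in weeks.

Here r = 0.526 and m = 0.692, so r·m = 0.364.
ω = √0.364 = 0.603 per week, hence T = 2π/ω ≈ 10.4 weeks.

T ≈ 10.4 weeks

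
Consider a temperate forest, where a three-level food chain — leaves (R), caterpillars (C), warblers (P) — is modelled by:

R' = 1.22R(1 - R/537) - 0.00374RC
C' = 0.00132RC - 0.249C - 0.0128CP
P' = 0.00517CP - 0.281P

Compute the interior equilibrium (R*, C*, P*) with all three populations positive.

From dP/dt = 0: 0.00517C* = 0.281, so C* = 54.4.
From dR/dt = 0: 1.22(1 - R*/537) = 0.00374·54.4, giving R* = 537·(1 - 0.167) = 448.
From dC/dt = 0: 0.00132·448 - 0.249 = 0.0128P*, so P* = 0.342/0.0128 = 26.7.

R* ≈ 448, C* ≈ 54.4, P* ≈ 26.7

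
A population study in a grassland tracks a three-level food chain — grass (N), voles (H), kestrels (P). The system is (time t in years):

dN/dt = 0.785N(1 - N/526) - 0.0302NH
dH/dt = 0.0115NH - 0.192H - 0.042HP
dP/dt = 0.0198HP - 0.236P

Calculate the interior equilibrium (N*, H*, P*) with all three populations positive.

From dP/dt = 0: 0.0198H* = 0.236, so H* = 11.9.
From dN/dt = 0: 0.785(1 - N*/526) = 0.0302·11.9, giving N* = 526·(1 - 0.459) = 285.
From dH/dt = 0: 0.0115·285 - 0.192 = 0.042P*, so P* = 3.08/0.042 = 73.4.

N* ≈ 285, H* ≈ 11.9, P* ≈ 73.4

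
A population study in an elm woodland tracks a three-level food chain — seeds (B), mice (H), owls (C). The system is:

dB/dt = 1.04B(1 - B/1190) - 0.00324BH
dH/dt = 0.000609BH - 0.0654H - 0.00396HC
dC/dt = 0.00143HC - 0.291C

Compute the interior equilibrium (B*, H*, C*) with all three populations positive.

From dC/dt = 0: 0.00143H* = 0.291, so H* = 203.
From dB/dt = 0: 1.04(1 - B*/1190) = 0.00324·203, giving B* = 1190·(1 - 0.634) = 436.
From dH/dt = 0: 0.000609·436 - 0.0654 = 0.00396C*, so C* = 0.2/0.00396 = 50.5.

B* ≈ 436, H* ≈ 203, C* ≈ 50.5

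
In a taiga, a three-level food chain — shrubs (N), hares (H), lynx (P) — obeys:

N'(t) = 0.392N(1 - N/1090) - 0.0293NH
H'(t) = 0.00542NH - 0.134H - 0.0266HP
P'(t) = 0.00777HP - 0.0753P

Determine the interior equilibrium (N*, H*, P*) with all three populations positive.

From dP/dt = 0: 0.00777H* = 0.0753, so H* = 9.69.
From dN/dt = 0: 0.392(1 - N*/1090) = 0.0293·9.69, giving N* = 1090·(1 - 0.724) = 300.
From dH/dt = 0: 0.00542·300 - 0.134 = 0.0266P*, so P* = 1.49/0.0266 = 56.2.

N* ≈ 300, H* ≈ 9.69, P* ≈ 56.2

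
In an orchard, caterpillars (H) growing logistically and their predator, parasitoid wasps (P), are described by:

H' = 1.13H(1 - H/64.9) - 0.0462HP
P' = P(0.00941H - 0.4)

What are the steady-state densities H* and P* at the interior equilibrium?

From dP/dt = 0 with P > 0: 0.00941H* = 0.4, so H* = 42.5.
Substitute into dH/dt = 0: 1.13(1 - 42.5/64.9) = 0.0462P*.
The bracket is 0.345, giving P* = 0.39/0.0462 = 8.44.

H* ≈ 42.5, P* ≈ 8.44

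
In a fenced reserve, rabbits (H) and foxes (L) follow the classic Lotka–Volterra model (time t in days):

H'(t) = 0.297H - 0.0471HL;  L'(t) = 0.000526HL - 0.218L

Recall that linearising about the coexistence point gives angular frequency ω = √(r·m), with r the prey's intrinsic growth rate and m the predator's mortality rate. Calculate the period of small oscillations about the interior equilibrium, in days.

T ≈ 24.7 days

Here r = 0.297 and m = 0.218, so r·m = 0.0647.
ω = √0.0647 = 0.254 per day, hence T = 2π/ω ≈ 24.7 days.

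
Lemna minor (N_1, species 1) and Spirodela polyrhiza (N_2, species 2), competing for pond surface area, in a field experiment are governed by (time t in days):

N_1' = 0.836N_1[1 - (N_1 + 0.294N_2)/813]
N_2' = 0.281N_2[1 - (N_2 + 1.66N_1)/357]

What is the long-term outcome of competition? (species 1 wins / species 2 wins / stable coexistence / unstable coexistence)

Compare the nullcline intercepts: K1/α12 = 813/0.294 = 2770 > K2 = 357; K2/α21 = 357/1.66 = 215 < K1 = 813.
Since the inequalities point opposite ways, species 1 can invade but species 2 cannot.

species 1 excludes species 2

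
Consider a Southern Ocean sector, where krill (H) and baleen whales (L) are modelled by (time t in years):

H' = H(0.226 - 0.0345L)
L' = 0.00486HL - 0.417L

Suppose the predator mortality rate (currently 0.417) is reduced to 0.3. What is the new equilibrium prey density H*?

At the interior fixed point, setting dL/dt = 0 with L > 0 fixes H* = (predator death rate)/(HL coefficient) — independent of the other coefficients.
With the change, H* = 0.3/0.00486 = 61.7; it falls from 85.8.

H* ≈ 61.7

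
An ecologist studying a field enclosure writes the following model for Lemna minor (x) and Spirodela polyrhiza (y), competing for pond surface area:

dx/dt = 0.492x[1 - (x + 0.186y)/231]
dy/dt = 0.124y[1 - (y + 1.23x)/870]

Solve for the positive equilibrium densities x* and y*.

x* ≈ 89.7, y* ≈ 760

Setting both brackets to zero gives the nullclines x + 0.186y = 231 and 1.23x + y = 870.
Substituting y = 870 - 1.23x into the first: x(1 - 0.186·1.23) = 231 - 0.186·870.
So x* = 69.2/0.771 = 89.7, and then y* = 870 - 1.23·89.7 = 760.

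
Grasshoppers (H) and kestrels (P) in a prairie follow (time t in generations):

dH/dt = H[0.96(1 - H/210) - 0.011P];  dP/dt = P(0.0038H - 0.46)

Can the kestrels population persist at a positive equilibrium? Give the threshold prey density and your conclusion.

Threshold H = 121; K > 121, so yes, the predator persists.

The predator equation gives dP/dt > 0 only when H > 0.46/0.0038 = 121.
Without the predator, H → K = 210. Since 210 > 121, the predator can invade and persist.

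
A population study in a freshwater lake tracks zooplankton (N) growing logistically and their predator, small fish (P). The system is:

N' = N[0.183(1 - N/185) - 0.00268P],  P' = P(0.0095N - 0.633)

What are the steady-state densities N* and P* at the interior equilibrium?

N* ≈ 66.6, P* ≈ 43.7

From dP/dt = 0 with P > 0: 0.0095N* = 0.633, so N* = 66.6.
Substitute into dN/dt = 0: 0.183(1 - 66.6/185) = 0.00268P*.
The bracket is 0.64, giving P* = 0.117/0.00268 = 43.7.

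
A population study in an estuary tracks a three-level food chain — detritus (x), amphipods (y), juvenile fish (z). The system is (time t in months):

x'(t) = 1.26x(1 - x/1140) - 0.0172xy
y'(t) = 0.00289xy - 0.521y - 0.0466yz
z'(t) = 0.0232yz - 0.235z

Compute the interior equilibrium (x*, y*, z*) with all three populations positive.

x* ≈ 982, y* ≈ 10.1, z* ≈ 49.7

From dz/dt = 0: 0.0232y* = 0.235, so y* = 10.1.
From dx/dt = 0: 1.26(1 - x*/1140) = 0.0172·10.1, giving x* = 1140·(1 - 0.138) = 982.
From dy/dt = 0: 0.00289·982 - 0.521 = 0.0466z*, so z* = 2.32/0.0466 = 49.7.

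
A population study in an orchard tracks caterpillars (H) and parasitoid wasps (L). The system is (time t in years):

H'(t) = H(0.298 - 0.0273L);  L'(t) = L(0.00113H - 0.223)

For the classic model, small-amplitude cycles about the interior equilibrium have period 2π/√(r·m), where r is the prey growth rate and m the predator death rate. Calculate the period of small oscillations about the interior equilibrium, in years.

T ≈ 24.4 years

Here r = 0.298 and m = 0.223, so r·m = 0.0665.
ω = √0.0665 = 0.258 per year, hence T = 2π/ω ≈ 24.4 years.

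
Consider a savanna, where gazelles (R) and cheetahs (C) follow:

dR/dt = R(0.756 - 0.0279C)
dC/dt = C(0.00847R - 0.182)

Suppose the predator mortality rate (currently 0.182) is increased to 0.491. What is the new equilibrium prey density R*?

R* ≈ 58

At the interior fixed point, setting dC/dt = 0 with C > 0 fixes R* = (predator death rate)/(RC coefficient) — independent of the other coefficients.
With the change, R* = 0.491/0.00847 = 58; it rises from 21.5.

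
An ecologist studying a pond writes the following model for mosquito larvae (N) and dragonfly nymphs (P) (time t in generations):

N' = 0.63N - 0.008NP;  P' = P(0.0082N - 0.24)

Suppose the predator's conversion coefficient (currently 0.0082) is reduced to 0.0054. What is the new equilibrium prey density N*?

N* ≈ 44.4

At the interior fixed point, setting dP/dt = 0 with P > 0 fixes N* = (predator death rate)/(NP coefficient) — independent of the other coefficients.
With the change, N* = 0.24/0.0054 = 44.4; it rises from 29.3.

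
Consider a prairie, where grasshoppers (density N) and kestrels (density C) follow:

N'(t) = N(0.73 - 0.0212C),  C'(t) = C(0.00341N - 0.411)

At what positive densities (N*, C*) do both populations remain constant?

N* ≈ 121, C* ≈ 34.4

Set dC/dt = 0 with C > 0: 0.00341N - 0.411 = 0, so N* = 0.411/0.00341 = 121.
Set dN/dt = 0 with N > 0: 0.73 - 0.0212C = 0, so C* = 0.73/0.0212 = 34.4.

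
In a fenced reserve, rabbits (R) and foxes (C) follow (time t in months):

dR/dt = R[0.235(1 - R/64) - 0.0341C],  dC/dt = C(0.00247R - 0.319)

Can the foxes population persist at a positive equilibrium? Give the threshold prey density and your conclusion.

The predator equation gives dC/dt > 0 only when R > 0.319/0.00247 = 129.
Without the predator, R → K = 64. Since 64 < 129, the predator cannot invade.

Threshold R = 129; K < 129, so no, the predator goes extinct.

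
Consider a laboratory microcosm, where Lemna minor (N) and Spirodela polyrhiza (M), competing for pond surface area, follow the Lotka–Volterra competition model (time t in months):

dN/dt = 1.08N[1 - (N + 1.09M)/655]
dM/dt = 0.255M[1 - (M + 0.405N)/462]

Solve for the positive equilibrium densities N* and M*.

Setting both brackets to zero gives the nullclines N + 1.09M = 655 and 0.405N + M = 462.
Substituting M = 462 - 0.405N into the first: N(1 - 1.09·0.405) = 655 - 1.09·462.
So N* = 151/0.559 = 271, and then M* = 462 - 0.405·271 = 352.

N* ≈ 271, M* ≈ 352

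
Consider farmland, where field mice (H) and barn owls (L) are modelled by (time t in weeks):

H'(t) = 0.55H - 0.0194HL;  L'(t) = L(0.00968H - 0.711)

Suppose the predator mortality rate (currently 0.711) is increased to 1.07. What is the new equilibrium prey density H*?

At the interior fixed point, setting dL/dt = 0 with L > 0 fixes H* = (predator death rate)/(HL coefficient) — independent of the other coefficients.
With the change, H* = 1.07/0.00968 = 111; it rises from 73.5.

H* ≈ 111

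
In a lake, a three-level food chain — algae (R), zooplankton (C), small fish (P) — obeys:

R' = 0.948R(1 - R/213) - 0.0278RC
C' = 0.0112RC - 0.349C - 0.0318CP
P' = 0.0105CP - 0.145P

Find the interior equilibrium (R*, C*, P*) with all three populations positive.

R* ≈ 127, C* ≈ 13.8, P* ≈ 33.7

From dP/dt = 0: 0.0105C* = 0.145, so C* = 13.8.
From dR/dt = 0: 0.948(1 - R*/213) = 0.0278·13.8, giving R* = 213·(1 - 0.405) = 127.
From dC/dt = 0: 0.0112·127 - 0.349 = 0.0318P*, so P* = 1.07/0.0318 = 33.7.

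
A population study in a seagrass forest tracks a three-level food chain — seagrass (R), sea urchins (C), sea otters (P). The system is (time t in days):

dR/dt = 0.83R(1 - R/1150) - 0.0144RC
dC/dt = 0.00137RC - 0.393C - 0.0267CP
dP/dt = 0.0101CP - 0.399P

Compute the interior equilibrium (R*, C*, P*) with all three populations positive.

R* ≈ 362, C* ≈ 39.5, P* ≈ 3.85

From dP/dt = 0: 0.0101C* = 0.399, so C* = 39.5.
From dR/dt = 0: 0.83(1 - R*/1150) = 0.0144·39.5, giving R* = 1150·(1 - 0.685) = 362.
From dC/dt = 0: 0.00137·362 - 0.393 = 0.0267P*, so P* = 0.103/0.0267 = 3.85.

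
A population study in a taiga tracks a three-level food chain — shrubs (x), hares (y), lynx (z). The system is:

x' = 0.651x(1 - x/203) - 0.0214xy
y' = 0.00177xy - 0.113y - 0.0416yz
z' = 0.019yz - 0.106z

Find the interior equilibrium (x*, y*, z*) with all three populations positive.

From dz/dt = 0: 0.019y* = 0.106, so y* = 5.58.
From dx/dt = 0: 0.651(1 - x*/203) = 0.0214·5.58, giving x* = 203·(1 - 0.183) = 166.
From dy/dt = 0: 0.00177·166 - 0.113 = 0.0416z*, so z* = 0.18/0.0416 = 4.34.

x* ≈ 166, y* ≈ 5.58, z* ≈ 4.34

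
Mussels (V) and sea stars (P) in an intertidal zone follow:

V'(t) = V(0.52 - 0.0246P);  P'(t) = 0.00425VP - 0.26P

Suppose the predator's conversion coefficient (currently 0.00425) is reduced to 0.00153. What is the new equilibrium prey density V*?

V* ≈ 170

At the interior fixed point, setting dP/dt = 0 with P > 0 fixes V* = (predator death rate)/(VP coefficient) — independent of the other coefficients.
With the change, V* = 0.26/0.00153 = 170; it rises from 61.2.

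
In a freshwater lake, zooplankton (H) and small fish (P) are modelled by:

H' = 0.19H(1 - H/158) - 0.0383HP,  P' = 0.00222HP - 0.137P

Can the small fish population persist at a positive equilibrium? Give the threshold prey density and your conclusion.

The predator equation gives dP/dt > 0 only when H > 0.137/0.00222 = 61.7.
Without the predator, H → K = 158. Since 158 > 61.7, the predator can invade and persist.

Threshold H = 61.7; K > 61.7, so yes, the predator persists.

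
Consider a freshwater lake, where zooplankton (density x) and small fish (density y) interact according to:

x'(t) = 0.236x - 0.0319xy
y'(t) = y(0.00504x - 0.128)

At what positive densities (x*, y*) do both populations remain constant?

Set dy/dt = 0 with y > 0: 0.00504x - 0.128 = 0, so x* = 0.128/0.00504 = 25.4.
Set dx/dt = 0 with x > 0: 0.236 - 0.0319y = 0, so y* = 0.236/0.0319 = 7.4.

x* ≈ 25.4, y* ≈ 7.4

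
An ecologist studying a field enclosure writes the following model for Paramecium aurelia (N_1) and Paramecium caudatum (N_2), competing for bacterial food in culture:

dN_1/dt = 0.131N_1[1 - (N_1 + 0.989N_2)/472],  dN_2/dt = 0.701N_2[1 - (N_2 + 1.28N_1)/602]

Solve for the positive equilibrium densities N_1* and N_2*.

N_1* ≈ 464, N_2* ≈ 8.12

Setting both brackets to zero gives the nullclines N_1 + 0.989N_2 = 472 and 1.28N_1 + N_2 = 602.
Substituting N_2 = 602 - 1.28N_1 into the first: N_1(1 - 0.989·1.28) = 472 - 0.989·602.
So N_1* = -123/-0.266 = 464, and then N_2* = 602 - 1.28·464 = 8.12.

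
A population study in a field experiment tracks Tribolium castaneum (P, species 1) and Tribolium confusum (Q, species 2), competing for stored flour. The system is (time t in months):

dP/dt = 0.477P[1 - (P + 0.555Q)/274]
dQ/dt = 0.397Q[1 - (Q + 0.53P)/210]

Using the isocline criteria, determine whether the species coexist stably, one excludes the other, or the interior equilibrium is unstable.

Compare the nullcline intercepts: K1/α12 = 274/0.555 = 494 > K2 = 210; K2/α21 = 210/0.53 = 396 > K1 = 274.
Since both inequalities hold, each species can invade when rare, so the interior equilibrium is stable.

stable coexistence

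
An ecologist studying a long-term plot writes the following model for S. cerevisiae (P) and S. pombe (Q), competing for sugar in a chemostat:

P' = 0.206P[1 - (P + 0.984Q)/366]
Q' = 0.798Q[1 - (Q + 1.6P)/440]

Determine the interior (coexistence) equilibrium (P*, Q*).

P* ≈ 117, Q* ≈ 253

Setting both brackets to zero gives the nullclines P + 0.984Q = 366 and 1.6P + Q = 440.
Substituting Q = 440 - 1.6P into the first: P(1 - 0.984·1.6) = 366 - 0.984·440.
So P* = -67/-0.574 = 117, and then Q* = 440 - 1.6·117 = 253.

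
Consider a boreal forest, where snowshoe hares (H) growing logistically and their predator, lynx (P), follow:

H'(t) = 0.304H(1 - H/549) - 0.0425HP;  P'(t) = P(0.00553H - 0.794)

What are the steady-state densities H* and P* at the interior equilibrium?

H* ≈ 144, P* ≈ 5.28

From dP/dt = 0 with P > 0: 0.00553H* = 0.794, so H* = 144.
Substitute into dH/dt = 0: 0.304(1 - 144/549) = 0.0425P*.
The bracket is 0.738, giving P* = 0.224/0.0425 = 5.28.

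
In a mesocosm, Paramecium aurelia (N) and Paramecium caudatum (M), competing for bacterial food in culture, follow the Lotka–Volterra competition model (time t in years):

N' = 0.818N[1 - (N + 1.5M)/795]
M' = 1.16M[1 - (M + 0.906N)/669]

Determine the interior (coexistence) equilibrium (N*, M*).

N* ≈ 581, M* ≈ 143

Setting both brackets to zero gives the nullclines N + 1.5M = 795 and 0.906N + M = 669.
Substituting M = 669 - 0.906N into the first: N(1 - 1.5·0.906) = 795 - 1.5·669.
So N* = -208/-0.359 = 581, and then M* = 669 - 0.906·581 = 143.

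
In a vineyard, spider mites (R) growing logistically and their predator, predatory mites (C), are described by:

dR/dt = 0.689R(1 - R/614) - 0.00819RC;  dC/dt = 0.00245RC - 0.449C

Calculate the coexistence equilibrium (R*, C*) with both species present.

R* ≈ 183, C* ≈ 59

From dC/dt = 0 with C > 0: 0.00245R* = 0.449, so R* = 183.
Substitute into dR/dt = 0: 0.689(1 - 183/614) = 0.00819C*.
The bracket is 0.702, giving C* = 0.483/0.00819 = 59.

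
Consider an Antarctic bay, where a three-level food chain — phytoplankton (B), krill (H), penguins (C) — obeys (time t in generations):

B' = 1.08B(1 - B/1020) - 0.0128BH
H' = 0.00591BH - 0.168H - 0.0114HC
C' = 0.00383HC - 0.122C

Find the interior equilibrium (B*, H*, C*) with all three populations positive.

From dC/dt = 0: 0.00383H* = 0.122, so H* = 31.9.
From dB/dt = 0: 1.08(1 - B*/1020) = 0.0128·31.9, giving B* = 1020·(1 - 0.378) = 635.
From dH/dt = 0: 0.00591·635 - 0.168 = 0.0114C*, so C* = 3.58/0.0114 = 314.

B* ≈ 635, H* ≈ 31.9, C* ≈ 314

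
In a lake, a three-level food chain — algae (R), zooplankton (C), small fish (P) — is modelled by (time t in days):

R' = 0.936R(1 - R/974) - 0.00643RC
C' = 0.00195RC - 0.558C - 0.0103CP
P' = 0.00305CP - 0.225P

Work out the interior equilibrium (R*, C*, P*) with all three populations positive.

R* ≈ 480, C* ≈ 73.8, P* ≈ 36.8

From dP/dt = 0: 0.00305C* = 0.225, so C* = 73.8.
From dR/dt = 0: 0.936(1 - R*/974) = 0.00643·73.8, giving R* = 974·(1 - 0.507) = 480.
From dC/dt = 0: 0.00195·480 - 0.558 = 0.0103P*, so P* = 0.379/0.0103 = 36.8.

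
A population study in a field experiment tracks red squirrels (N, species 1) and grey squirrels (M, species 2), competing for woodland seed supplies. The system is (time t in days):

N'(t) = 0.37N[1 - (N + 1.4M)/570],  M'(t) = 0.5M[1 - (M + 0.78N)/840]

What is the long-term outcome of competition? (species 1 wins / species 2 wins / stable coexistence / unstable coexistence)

Compare the nullcline intercepts: K1/α12 = 570/1.4 = 407 < K2 = 840; K2/α21 = 840/0.78 = 1080 > K1 = 570.
Since the inequalities point opposite ways, species 2 can invade but species 1 cannot.

species 2 excludes species 1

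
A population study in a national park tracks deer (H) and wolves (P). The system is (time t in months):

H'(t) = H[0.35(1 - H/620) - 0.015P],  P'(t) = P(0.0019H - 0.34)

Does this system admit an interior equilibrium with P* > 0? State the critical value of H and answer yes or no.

Threshold H = 179; K > 179, so yes, the predator persists.

The predator equation gives dP/dt > 0 only when H > 0.34/0.0019 = 179.
Without the predator, H → K = 620. Since 620 > 179, the predator can invade and persist.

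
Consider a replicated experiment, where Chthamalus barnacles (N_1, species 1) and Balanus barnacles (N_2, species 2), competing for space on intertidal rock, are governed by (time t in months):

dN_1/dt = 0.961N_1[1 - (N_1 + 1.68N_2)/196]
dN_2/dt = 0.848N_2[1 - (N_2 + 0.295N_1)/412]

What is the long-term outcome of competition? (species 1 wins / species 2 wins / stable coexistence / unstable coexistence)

Compare the nullcline intercepts: K1/α12 = 196/1.68 = 117 < K2 = 412; K2/α21 = 412/0.295 = 1400 > K1 = 196.
Since the inequalities point opposite ways, species 2 can invade but species 1 cannot.

species 2 excludes species 1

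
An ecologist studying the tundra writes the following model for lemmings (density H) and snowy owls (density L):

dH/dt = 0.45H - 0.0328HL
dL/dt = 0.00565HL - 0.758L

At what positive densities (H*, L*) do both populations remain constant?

H* ≈ 134, L* ≈ 13.7

Set dL/dt = 0 with L > 0: 0.00565H - 0.758 = 0, so H* = 0.758/0.00565 = 134.
Set dH/dt = 0 with H > 0: 0.45 - 0.0328L = 0, so L* = 0.45/0.0328 = 13.7.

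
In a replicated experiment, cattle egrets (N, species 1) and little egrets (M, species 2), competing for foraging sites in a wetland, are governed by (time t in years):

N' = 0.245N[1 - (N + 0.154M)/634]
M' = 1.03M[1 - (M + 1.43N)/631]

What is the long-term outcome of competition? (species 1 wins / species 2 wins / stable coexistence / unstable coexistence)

Compare the nullcline intercepts: K1/α12 = 634/0.154 = 4120 > K2 = 631; K2/α21 = 631/1.43 = 441 < K1 = 634.
Since the inequalities point opposite ways, species 1 can invade but species 2 cannot.

species 1 excludes species 2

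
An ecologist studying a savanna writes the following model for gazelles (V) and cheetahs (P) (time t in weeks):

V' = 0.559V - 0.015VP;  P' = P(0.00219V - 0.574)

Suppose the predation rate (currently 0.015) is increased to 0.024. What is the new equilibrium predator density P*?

P* ≈ 23.3

At the interior fixed point, setting dV/dt = 0 with V > 0 fixes P* = (prey growth rate)/(VP coefficient) — independent of the other coefficients.
With the change, P* = 0.559/0.024 = 23.3; it falls from 37.3.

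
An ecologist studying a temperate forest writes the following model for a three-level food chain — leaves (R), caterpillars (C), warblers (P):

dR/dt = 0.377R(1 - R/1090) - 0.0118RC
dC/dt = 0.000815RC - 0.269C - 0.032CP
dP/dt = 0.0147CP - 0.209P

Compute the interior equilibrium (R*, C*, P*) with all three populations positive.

R* ≈ 605, C* ≈ 14.2, P* ≈ 7

From dP/dt = 0: 0.0147C* = 0.209, so C* = 14.2.
From dR/dt = 0: 0.377(1 - R*/1090) = 0.0118·14.2, giving R* = 1090·(1 - 0.445) = 605.
From dC/dt = 0: 0.000815·605 - 0.269 = 0.032P*, so P* = 0.224/0.032 = 7.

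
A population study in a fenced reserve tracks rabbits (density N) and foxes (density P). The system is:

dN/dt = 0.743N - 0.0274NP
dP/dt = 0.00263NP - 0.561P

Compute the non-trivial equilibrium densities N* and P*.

N* ≈ 213, P* ≈ 27.1

Set dP/dt = 0 with P > 0: 0.00263N - 0.561 = 0, so N* = 0.561/0.00263 = 213.
Set dN/dt = 0 with N > 0: 0.743 - 0.0274P = 0, so P* = 0.743/0.0274 = 27.1.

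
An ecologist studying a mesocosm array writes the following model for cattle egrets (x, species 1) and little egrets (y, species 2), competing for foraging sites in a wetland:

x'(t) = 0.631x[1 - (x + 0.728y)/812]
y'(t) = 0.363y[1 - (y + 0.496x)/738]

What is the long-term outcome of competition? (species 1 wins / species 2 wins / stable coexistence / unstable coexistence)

Compare the nullcline intercepts: K1/α12 = 812/0.728 = 1120 > K2 = 738; K2/α21 = 738/0.496 = 1490 > K1 = 812.
Since both inequalities hold, each species can invade when rare, so the interior equilibrium is stable.

stable coexistence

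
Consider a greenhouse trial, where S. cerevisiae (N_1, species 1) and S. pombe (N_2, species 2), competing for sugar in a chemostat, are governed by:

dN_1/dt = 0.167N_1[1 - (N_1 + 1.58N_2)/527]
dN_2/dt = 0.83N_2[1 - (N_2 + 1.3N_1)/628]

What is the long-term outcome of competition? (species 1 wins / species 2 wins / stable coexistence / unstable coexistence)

Compare the nullcline intercepts: K1/α12 = 527/1.58 = 334 < K2 = 628; K2/α21 = 628/1.3 = 483 < K1 = 527.
Since both are reversed, neither can invade when rare; the interior point is a saddle.

unstable coexistence (outcome depends on initial conditions)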